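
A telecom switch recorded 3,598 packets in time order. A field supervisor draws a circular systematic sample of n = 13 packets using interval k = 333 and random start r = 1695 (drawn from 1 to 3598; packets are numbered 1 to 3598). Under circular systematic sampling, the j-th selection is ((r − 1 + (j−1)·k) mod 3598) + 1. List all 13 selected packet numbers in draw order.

1695, 2028, 2361, 2694, 3027, 3360, 95, 428, 761, 1094, 1427, 1760, 2093

Selection 1: 1695
Selection 2: 1695 + 333 = 2028
Selection 3: 2028 + 333 = 2361
Selection 4: 2361 + 333 = 2694
Selection 5: 2694 + 333 = 3027
Selection 6: 3027 + 333 = 3360
Selection 7: 3360 + 333 = 3693 → 3693 − 3598 = 95
Selection 8: 95 + 333 = 428
Selection 9: 428 + 333 = 761
Selection 10: 761 + 333 = 1094
Selection 11: 1094 + 333 = 1427
Selection 12: 1427 + 333 = 1760
Selection 13: 1760 + 333 = 2093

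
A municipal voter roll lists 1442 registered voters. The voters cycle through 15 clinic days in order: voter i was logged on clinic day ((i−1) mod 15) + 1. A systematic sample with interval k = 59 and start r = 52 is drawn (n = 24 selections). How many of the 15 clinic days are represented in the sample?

15

Consecutive selections differ by k = 59, so their clinic day numbers differ by 59 mod 15 = 14.
gcd(59, 15) = 1, so the sample visits 15/1 = 15 distinct residues mod 15.
Start 52 is clinic day 7; the clinic days hit are 1, 2, 3, 4, 5, 6, 7, 8, 9, 10, 11, 12, 13, 14, 15.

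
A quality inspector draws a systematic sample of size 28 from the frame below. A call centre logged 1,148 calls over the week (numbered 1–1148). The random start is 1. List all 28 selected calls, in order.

1, 42, 83, 124, 165, 206, 247, 288, 329, 370, 411, 452, 493, 534, 575, 616, 657, 698, 739, 780, 821, 862, 903, 944, 985, 1026, 1067, 1108

k = N/n = 1148/28 = 41
call 1: 1
call 2: 1 + 41 = 42
call 3: 42 + 41 = 83
call 4: 83 + 41 = 124
call 5: 124 + 41 = 165
call 6: 165 + 41 = 206
call 7: 206 + 41 = 247
call 8: 247 + 41 = 288
call 9: 288 + 41 = 329
call 10: 329 + 41 = 370
call 11: 370 + 41 = 411
call 12: 411 + 41 = 452
call 13: 452 + 41 = 493
call 14: 493 + 41 = 534
call 15: 534 + 41 = 575
call 16: 575 + 41 = 616
call 17: 616 + 41 = 657
call 18: 657 + 41 = 698
call 19: 698 + 41 = 739
call 20: 739 + 41 = 780
call 21: 780 + 41 = 821
call 22: 821 + 41 = 862
call 23: 862 + 41 = 903
call 24: 903 + 41 = 944
call 25: 944 + 41 = 985
call 26: 985 + 41 = 1026
call 27: 1026 + 41 = 1067
call 28: 1067 + 41 = 1108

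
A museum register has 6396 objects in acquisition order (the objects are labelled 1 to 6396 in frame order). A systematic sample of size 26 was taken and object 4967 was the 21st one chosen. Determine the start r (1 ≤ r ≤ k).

k = 6396/26 = 246
r = 4967 − (21−1)×246 = 4967 − 4920 = 47

47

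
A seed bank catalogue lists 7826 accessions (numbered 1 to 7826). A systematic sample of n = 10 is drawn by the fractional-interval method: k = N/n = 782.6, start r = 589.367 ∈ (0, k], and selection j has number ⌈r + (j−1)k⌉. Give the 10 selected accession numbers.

j=1: r + 0k = 589.367 → ⌈·⌉ = 590
j=2: r + 1k = 1371.967 → ⌈·⌉ = 1372
j=3: r + 2k = 2154.567 → ⌈·⌉ = 2155
j=4: r + 3k = 2937.167 → ⌈·⌉ = 2938
j=5: r + 4k = 3719.767 → ⌈·⌉ = 3720
j=6: r + 5k = 4502.367 → ⌈·⌉ = 4503
j=7: r + 6k = 5284.967 → ⌈·⌉ = 5285
j=8: r + 7k = 6067.567 → ⌈·⌉ = 6068
j=9: r + 8k = 6850.167 → ⌈·⌉ = 6851
j=10: r + 9k = 7632.767 → ⌈·⌉ = 7633

590, 1372, 2155, 2938, 3720, 4503, 5285, 6068, 6851, 7633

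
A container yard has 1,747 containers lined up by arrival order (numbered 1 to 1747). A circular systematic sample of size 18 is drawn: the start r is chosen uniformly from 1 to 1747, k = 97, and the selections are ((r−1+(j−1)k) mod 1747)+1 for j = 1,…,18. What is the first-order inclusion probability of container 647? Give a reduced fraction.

For each position j, as r ranges over 1…1747 the j-th selection hits every container exactly once, so container 647 is selected for exactly 18 of the 1747 starts.
Inclusion probability = 18/1747.

18/1747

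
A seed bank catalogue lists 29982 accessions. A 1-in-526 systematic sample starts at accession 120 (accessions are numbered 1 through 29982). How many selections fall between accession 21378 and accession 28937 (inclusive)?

14

k = 526
First selection ≥ 21378: 120 + ⌈(21378−120)/526⌉·526 = 120 + 41×526 = 21686
Last selection ≤ 28937: 120 + ⌊(28937−120)/526⌋·526 = 120 + 54×526 = 28524
Count = 54 − 41 + 1 = 14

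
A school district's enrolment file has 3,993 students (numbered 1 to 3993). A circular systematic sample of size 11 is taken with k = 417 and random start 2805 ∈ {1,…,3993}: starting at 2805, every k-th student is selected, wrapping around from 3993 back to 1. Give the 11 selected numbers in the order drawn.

2805, 3222, 3639, 63, 480, 897, 1314, 1731, 2148, 2565, 2982

Selection 1: 2805
Selection 2: 2805 + 417 = 3222
Selection 3: 3222 + 417 = 3639
Selection 4: 3639 + 417 = 4056 → 4056 − 3993 = 63
Selection 5: 63 + 417 = 480
Selection 6: 480 + 417 = 897
Selection 7: 897 + 417 = 1314
Selection 8: 1314 + 417 = 1731
Selection 9: 1731 + 417 = 2148
Selection 10: 2148 + 417 = 2565
Selection 11: 2565 + 417 = 2982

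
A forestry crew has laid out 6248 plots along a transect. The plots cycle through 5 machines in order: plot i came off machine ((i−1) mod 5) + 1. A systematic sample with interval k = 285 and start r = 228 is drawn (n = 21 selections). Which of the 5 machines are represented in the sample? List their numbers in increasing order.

3

Consecutive selections differ by k = 285, so their machine numbers differ by 285 mod 5 = 0.
gcd(285, 5) = 5, so the sample visits 5/5 = 1 distinct residues mod 5.
Start 228 is machine 3; the machines hit are 3.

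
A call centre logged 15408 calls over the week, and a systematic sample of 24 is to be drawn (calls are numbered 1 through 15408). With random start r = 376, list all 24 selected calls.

k = N/n = 15408/24 = 642
call 1: 376
call 2: 376 + 642 = 1018
call 3: 1018 + 642 = 1660
call 4: 1660 + 642 = 2302
call 5: 2302 + 642 = 2944
call 6: 2944 + 642 = 3586
call 7: 3586 + 642 = 4228
call 8: 4228 + 642 = 4870
call 9: 4870 + 642 = 5512
call 10: 5512 + 642 = 6154
call 11: 6154 + 642 = 6796
call 12: 6796 + 642 = 7438
call 13: 7438 + 642 = 8080
call 14: 8080 + 642 = 8722
call 15: 8722 + 642 = 9364
call 16: 9364 + 642 = 10006
call 17: 10006 + 642 = 10648
call 18: 10648 + 642 = 11290
call 19: 11290 + 642 = 11932
call 20: 11932 + 642 = 12574
call 21: 12574 + 642 = 13216
call 22: 13216 + 642 = 13858
call 23: 13858 + 642 = 14500
call 24: 14500 + 642 = 15142

376, 1018, 1660, 2302, 2944, 3586, 4228, 4870, 5512, 6154, 6796, 7438, 8080, 8722, 9364, 10006, 10648, 11290, 11932, 12574, 13216, 13858, 14500, 15142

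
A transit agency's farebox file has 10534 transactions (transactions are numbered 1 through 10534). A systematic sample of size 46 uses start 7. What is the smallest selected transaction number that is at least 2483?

k = 10534/46 = 229
Steps past start: ⌈(2483 − 7)/229⌉ = ⌈2476/229⌉ = 11
Selected transaction: 7 + 11×229 = 2526

2526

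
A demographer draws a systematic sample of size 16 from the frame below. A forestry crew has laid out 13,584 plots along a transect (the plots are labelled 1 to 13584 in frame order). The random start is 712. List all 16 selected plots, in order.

k = N/n = 13584/16 = 849
plot 1: 712
plot 2: 712 + 849 = 1561
plot 3: 1561 + 849 = 2410
plot 4: 2410 + 849 = 3259
plot 5: 3259 + 849 = 4108
plot 6: 4108 + 849 = 4957
plot 7: 4957 + 849 = 5806
plot 8: 5806 + 849 = 6655
plot 9: 6655 + 849 = 7504
plot 10: 7504 + 849 = 8353
plot 11: 8353 + 849 = 9202
plot 12: 9202 + 849 = 10051
plot 13: 10051 + 849 = 10900
plot 14: 10900 + 849 = 11749
plot 15: 11749 + 849 = 12598
plot 16: 12598 + 849 = 13447

712, 1561, 2410, 3259, 4108, 4957, 5806, 6655, 7504, 8353, 9202, 10051, 10900, 11749, 12598, 13447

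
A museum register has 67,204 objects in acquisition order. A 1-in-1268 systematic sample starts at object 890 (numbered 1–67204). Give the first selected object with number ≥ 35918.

36394

k = 1268
Steps past start: ⌈(35918 − 890)/1268⌉ = ⌈35028/1268⌉ = 28
Selected object: 890 + 28×1268 = 36394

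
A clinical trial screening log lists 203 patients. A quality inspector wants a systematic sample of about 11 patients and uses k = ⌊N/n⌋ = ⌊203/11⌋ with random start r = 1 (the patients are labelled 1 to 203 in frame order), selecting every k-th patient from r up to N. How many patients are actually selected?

12

k = ⌊203/11⌋ = 18
Achieved size = ⌊(203 − 1)/18⌋ + 1 = ⌊202/18⌋ + 1 = 11 + 1 = 12
(last selection: 1 + 11×18 = 199 ≤ 203; next would be 217 > 203)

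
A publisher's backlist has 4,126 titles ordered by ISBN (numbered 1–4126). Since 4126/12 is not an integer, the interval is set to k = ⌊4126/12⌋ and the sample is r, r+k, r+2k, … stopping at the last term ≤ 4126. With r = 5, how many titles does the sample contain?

13

k = ⌊4126/12⌋ = 343
Achieved size = ⌊(4126 − 5)/343⌋ + 1 = ⌊4121/343⌋ + 1 = 12 + 1 = 13
(last selection: 5 + 12×343 = 4121 ≤ 4126; next would be 4464 > 4126)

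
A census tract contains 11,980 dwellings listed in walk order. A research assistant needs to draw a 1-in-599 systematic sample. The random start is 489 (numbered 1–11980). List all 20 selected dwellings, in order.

489, 1088, 1687, 2286, 2885, 3484, 4083, 4682, 5281, 5880, 6479, 7078, 7677, 8276, 8875, 9474, 10073, 10672, 11271, 11870

dwelling 1: 489
dwelling 2: 489 + 599 = 1088
dwelling 3: 1088 + 599 = 1687
dwelling 4: 1687 + 599 = 2286
dwelling 5: 2286 + 599 = 2885
dwelling 6: 2885 + 599 = 3484
dwelling 7: 3484 + 599 = 4083
dwelling 8: 4083 + 599 = 4682
dwelling 9: 4682 + 599 = 5281
dwelling 10: 5281 + 599 = 5880
dwelling 11: 5880 + 599 = 6479
dwelling 12: 6479 + 599 = 7078
dwelling 13: 7078 + 599 = 7677
dwelling 14: 7677 + 599 = 8276
dwelling 15: 8276 + 599 = 8875
dwelling 16: 8875 + 599 = 9474
dwelling 17: 9474 + 599 = 10073
dwelling 18: 10073 + 599 = 10672
dwelling 19: 10672 + 599 = 11271
dwelling 20: 11271 + 599 = 11870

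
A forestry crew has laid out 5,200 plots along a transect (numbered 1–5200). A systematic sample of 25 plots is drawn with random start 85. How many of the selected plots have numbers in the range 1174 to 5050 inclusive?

18

k = 5200/25 = 208
First selection ≥ 1174: 85 + ⌈(1174−85)/208⌉·208 = 85 + 6×208 = 1333
Last selection ≤ 5050: 85 + ⌊(5050−85)/208⌋·208 = 85 + 23×208 = 4869
Count = 23 − 6 + 1 = 18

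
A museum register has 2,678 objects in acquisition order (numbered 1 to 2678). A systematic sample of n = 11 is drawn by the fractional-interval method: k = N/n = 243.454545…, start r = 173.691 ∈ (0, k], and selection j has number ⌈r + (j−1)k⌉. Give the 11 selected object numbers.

174, 418, 661, 905, 1148, 1391, 1635, 1878, 2122, 2365, 2609

j=1: r + 0k = 173.691 → ⌈·⌉ = 174
j=2: r + 1k = 417.145545… → ⌈·⌉ = 418
j=3: r + 2k = 660.600090… → ⌈·⌉ = 661
j=4: r + 3k = 904.054636… → ⌈·⌉ = 905
j=5: r + 4k = 1147.509181… → ⌈·⌉ = 1148
j=6: r + 5k = 1390.963727… → ⌈·⌉ = 1391
j=7: r + 6k = 1634.418272… → ⌈·⌉ = 1635
j=8: r + 7k = 1877.872818… → ⌈·⌉ = 1878
j=9: r + 8k = 2121.327363… → ⌈·⌉ = 2122
j=10: r + 9k = 2364.781909… → ⌈·⌉ = 2365
j=11: r + 10k = 2608.236454… → ⌈·⌉ = 2609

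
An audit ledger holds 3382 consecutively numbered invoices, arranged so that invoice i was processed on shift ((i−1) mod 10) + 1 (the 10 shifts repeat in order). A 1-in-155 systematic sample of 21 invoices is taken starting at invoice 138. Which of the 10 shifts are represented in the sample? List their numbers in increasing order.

Consecutive selections differ by k = 155, so their shift numbers differ by 155 mod 10 = 5.
gcd(155, 10) = 5, so the sample visits 10/5 = 2 distinct residues mod 10.
Start 138 is shift 8; the shifts hit are 3, 8.

3, 8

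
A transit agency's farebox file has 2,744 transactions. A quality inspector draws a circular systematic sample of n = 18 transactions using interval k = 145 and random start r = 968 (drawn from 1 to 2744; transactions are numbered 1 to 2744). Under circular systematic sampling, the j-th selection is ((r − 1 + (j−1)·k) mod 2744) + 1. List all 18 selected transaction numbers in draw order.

968, 1113, 1258, 1403, 1548, 1693, 1838, 1983, 2128, 2273, 2418, 2563, 2708, 109, 254, 399, 544, 689

Selection 1: 968
Selection 2: 968 + 145 = 1113
Selection 3: 1113 + 145 = 1258
Selection 4: 1258 + 145 = 1403
Selection 5: 1403 + 145 = 1548
Selection 6: 1548 + 145 = 1693
Selection 7: 1693 + 145 = 1838
Selection 8: 1838 + 145 = 1983
Selection 9: 1983 + 145 = 2128
Selection 10: 2128 + 145 = 2273
Selection 11: 2273 + 145 = 2418
Selection 12: 2418 + 145 = 2563
Selection 13: 2563 + 145 = 2708
Selection 14: 2708 + 145 = 2853 → 2853 − 2744 = 109
Selection 15: 109 + 145 = 254
Selection 16: 254 + 145 = 399
Selection 17: 399 + 145 = 544
Selection 18: 544 + 145 = 689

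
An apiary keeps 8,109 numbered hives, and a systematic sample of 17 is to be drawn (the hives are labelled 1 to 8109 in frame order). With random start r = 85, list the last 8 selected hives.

k = N/n = 8109/17 = 477
10th selection = 85 + 9×477 = 4378
11th: 4378 + 477 = 4855
12th: 4855 + 477 = 5332
13th: 5332 + 477 = 5809
14th: 5809 + 477 = 6286
15th: 6286 + 477 = 6763
16th: 6763 + 477 = 7240
17th: 7240 + 477 = 7717

4378, 4855, 5332, 5809, 6286, 6763, 7240, 7717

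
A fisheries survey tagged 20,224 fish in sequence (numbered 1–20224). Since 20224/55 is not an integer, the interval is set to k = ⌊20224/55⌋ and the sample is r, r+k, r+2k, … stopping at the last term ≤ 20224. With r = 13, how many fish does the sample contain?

k = ⌊20224/55⌋ = 367
Achieved size = ⌊(20224 − 13)/367⌋ + 1 = ⌊20211/367⌋ + 1 = 55 + 1 = 56
(last selection: 13 + 55×367 = 20198 ≤ 20224; next would be 20565 > 20224)

56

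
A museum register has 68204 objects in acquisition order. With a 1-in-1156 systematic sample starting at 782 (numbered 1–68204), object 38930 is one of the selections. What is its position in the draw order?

k = 1156
position = (38930 − 782)/1156 + 1 = 38148/1156 + 1 = 33 + 1 = 34

34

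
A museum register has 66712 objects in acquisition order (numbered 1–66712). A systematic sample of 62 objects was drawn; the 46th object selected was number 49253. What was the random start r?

k = 66712/62 = 1076
r = 49253 − (46−1)×1076 = 49253 − 48420 = 833

833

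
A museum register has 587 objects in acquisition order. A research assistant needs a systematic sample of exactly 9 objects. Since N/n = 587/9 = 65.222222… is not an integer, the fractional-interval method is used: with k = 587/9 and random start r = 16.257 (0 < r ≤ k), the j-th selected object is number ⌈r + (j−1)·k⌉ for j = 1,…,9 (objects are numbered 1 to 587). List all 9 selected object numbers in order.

j=1: r + 0k = 16.257 → ⌈·⌉ = 17
j=2: r + 1k = 81.479222… → ⌈·⌉ = 82
j=3: r + 2k = 146.701444… → ⌈·⌉ = 147
j=4: r + 3k = 211.923666… → ⌈·⌉ = 212
j=5: r + 4k = 277.145888… → ⌈·⌉ = 278
j=6: r + 5k = 342.368111… → ⌈·⌉ = 343
j=7: r + 6k = 407.590333… → ⌈·⌉ = 408
j=8: r + 7k = 472.812555… → ⌈·⌉ = 473
j=9: r + 8k = 538.034777… → ⌈·⌉ = 539

17, 82, 147, 212, 278, 343, 408, 473, 539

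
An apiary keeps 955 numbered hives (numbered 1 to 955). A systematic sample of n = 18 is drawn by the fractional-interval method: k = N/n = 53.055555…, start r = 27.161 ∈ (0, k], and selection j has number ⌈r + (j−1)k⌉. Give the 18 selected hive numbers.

28, 81, 134, 187, 240, 293, 346, 399, 452, 505, 558, 611, 664, 717, 770, 823, 877, 930

j=1: r + 0k = 27.161 → ⌈·⌉ = 28
j=2: r + 1k = 80.216555… → ⌈·⌉ = 81
j=3: r + 2k = 133.272111… → ⌈·⌉ = 134
j=4: r + 3k = 186.327666… → ⌈·⌉ = 187
j=5: r + 4k = 239.383222… → ⌈·⌉ = 240
j=6: r + 5k = 292.438777… → ⌈·⌉ = 293
j=7: r + 6k = 345.494333… → ⌈·⌉ = 346
j=8: r + 7k = 398.549888… → ⌈·⌉ = 399
j=9: r + 8k = 451.605444… → ⌈·⌉ = 452
j=10: r + 9k = 504.661 → ⌈·⌉ = 505
j=11: r + 10k = 557.716555… → ⌈·⌉ = 558
j=12: r + 11k = 610.772111… → ⌈·⌉ = 611
j=13: r + 12k = 663.827666… → ⌈·⌉ = 664
j=14: r + 13k = 716.883222… → ⌈·⌉ = 717
j=15: r + 14k = 769.938777… → ⌈·⌉ = 770
j=16: r + 15k = 822.994333… → ⌈·⌉ = 823
j=17: r + 16k = 876.049888… → ⌈·⌉ = 877
j=18: r + 17k = 929.105444… → ⌈·⌉ = 930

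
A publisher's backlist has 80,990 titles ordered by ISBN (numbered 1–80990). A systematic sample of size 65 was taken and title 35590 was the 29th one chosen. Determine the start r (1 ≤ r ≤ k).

702

k = 80990/65 = 1246
r = 35590 − (29−1)×1246 = 35590 − 34888 = 702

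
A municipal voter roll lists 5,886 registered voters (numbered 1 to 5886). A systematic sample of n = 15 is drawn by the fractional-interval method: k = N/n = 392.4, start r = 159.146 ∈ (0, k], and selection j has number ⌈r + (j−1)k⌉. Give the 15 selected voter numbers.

160, 552, 944, 1337, 1729, 2122, 2514, 2906, 3299, 3691, 4084, 4476, 4868, 5261, 5653

j=1: r + 0k = 159.146 → ⌈·⌉ = 160
j=2: r + 1k = 551.546 → ⌈·⌉ = 552
j=3: r + 2k = 943.946 → ⌈·⌉ = 944
j=4: r + 3k = 1336.346 → ⌈·⌉ = 1337
j=5: r + 4k = 1728.746 → ⌈·⌉ = 1729
j=6: r + 5k = 2121.146 → ⌈·⌉ = 2122
j=7: r + 6k = 2513.546 → ⌈·⌉ = 2514
j=8: r + 7k = 2905.946 → ⌈·⌉ = 2906
j=9: r + 8k = 3298.346 → ⌈·⌉ = 3299
j=10: r + 9k = 3690.746 → ⌈·⌉ = 3691
j=11: r + 10k = 4083.146 → ⌈·⌉ = 4084
j=12: r + 11k = 4475.546 → ⌈·⌉ = 4476
j=13: r + 12k = 4867.946 → ⌈·⌉ = 4868
j=14: r + 13k = 5260.346 → ⌈·⌉ = 5261
j=15: r + 14k = 5652.746 → ⌈·⌉ = 5653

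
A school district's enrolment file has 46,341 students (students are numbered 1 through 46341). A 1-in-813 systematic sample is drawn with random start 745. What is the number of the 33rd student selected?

k = 813
33rd selection = r + (33−1)·k = 745 + 32×813 = 745 + 26016 = 26761

26761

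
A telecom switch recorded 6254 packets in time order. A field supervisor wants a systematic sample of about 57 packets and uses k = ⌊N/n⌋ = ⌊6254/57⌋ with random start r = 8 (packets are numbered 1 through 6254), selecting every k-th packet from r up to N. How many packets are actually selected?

58

k = ⌊6254/57⌋ = 109
Achieved size = ⌊(6254 − 8)/109⌋ + 1 = ⌊6246/109⌋ + 1 = 57 + 1 = 58
(last selection: 8 + 57×109 = 6221 ≤ 6254; next would be 6330 > 6254)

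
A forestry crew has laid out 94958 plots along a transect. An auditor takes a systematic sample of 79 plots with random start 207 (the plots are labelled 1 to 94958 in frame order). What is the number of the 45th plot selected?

53095

k = 94958/79 = 1202
45th selection = r + (45−1)·k = 207 + 44×1202 = 207 + 52888 = 53095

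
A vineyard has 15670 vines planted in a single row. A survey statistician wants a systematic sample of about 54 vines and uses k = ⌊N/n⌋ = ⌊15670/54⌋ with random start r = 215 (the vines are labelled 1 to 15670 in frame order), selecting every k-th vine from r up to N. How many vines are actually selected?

54

k = ⌊15670/54⌋ = 290
Achieved size = ⌊(15670 − 215)/290⌋ + 1 = ⌊15455/290⌋ + 1 = 53 + 1 = 54
(last selection: 215 + 53×290 = 15585 ≤ 15670; next would be 15875 > 15670)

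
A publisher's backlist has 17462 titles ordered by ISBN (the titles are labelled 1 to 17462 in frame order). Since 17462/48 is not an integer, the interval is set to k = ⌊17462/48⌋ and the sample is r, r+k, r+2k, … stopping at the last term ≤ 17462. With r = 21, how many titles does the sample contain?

k = ⌊17462/48⌋ = 363
Achieved size = ⌊(17462 − 21)/363⌋ + 1 = ⌊17441/363⌋ + 1 = 48 + 1 = 49
(last selection: 21 + 48×363 = 17445 ≤ 17462; next would be 17808 > 17462)

49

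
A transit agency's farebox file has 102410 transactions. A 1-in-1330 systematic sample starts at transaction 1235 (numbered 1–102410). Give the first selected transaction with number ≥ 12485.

13205

k = 1330
Steps past start: ⌈(12485 − 1235)/1330⌉ = ⌈11250/1330⌉ = 9
Selected transaction: 1235 + 9×1330 = 13205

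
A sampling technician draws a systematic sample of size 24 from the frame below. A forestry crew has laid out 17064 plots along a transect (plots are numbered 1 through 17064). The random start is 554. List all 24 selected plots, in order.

k = N/n = 17064/24 = 711
plot 1: 554
plot 2: 554 + 711 = 1265
plot 3: 1265 + 711 = 1976
plot 4: 1976 + 711 = 2687
plot 5: 2687 + 711 = 3398
plot 6: 3398 + 711 = 4109
plot 7: 4109 + 711 = 4820
plot 8: 4820 + 711 = 5531
plot 9: 5531 + 711 = 6242
plot 10: 6242 + 711 = 6953
plot 11: 6953 + 711 = 7664
plot 12: 7664 + 711 = 8375
plot 13: 8375 + 711 = 9086
plot 14: 9086 + 711 = 9797
plot 15: 9797 + 711 = 10508
plot 16: 10508 + 711 = 11219
plot 17: 11219 + 711 = 11930
plot 18: 11930 + 711 = 12641
plot 19: 12641 + 711 = 13352
plot 20: 13352 + 711 = 14063
plot 21: 14063 + 711 = 14774
plot 22: 14774 + 711 = 15485
plot 23: 15485 + 711 = 16196
plot 24: 16196 + 711 = 16907

554, 1265, 1976, 2687, 3398, 4109, 4820, 5531, 6242, 6953, 7664, 8375, 9086, 9797, 10508, 11219, 11930, 12641, 13352, 14063, 14774, 15485, 16196, 16907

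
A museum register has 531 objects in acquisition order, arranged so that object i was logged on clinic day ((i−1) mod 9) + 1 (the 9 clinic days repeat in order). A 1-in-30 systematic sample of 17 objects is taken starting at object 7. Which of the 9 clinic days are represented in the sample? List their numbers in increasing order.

1, 4, 7

Consecutive selections differ by k = 30, so their clinic day numbers differ by 30 mod 9 = 3.
gcd(30, 9) = 3, so the sample visits 9/3 = 3 distinct residues mod 9.
Start 7 is clinic day 7; the clinic days hit are 1, 4, 7.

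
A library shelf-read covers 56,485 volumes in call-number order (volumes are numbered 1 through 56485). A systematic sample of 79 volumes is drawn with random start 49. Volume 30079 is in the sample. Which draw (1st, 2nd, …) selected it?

43

k = 56485/79 = 715
position = (30079 − 49)/715 + 1 = 30030/715 + 1 = 42 + 1 = 43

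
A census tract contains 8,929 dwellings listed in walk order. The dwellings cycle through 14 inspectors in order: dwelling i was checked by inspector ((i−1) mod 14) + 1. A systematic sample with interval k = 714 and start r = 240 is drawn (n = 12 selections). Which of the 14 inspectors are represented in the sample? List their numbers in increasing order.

Consecutive selections differ by k = 714, so their inspector numbers differ by 714 mod 14 = 0.
gcd(714, 14) = 14, so the sample visits 14/14 = 1 distinct residues mod 14.
Start 240 is inspector 2; the inspectors hit are 2.

2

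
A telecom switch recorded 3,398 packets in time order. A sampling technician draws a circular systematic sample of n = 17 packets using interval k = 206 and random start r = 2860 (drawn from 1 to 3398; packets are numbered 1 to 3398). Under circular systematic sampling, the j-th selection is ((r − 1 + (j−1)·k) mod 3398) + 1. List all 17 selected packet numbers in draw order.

Selection 1: 2860
Selection 2: 2860 + 206 = 3066
Selection 3: 3066 + 206 = 3272
Selection 4: 3272 + 206 = 3478 → 3478 − 3398 = 80
Selection 5: 80 + 206 = 286
Selection 6: 286 + 206 = 492
Selection 7: 492 + 206 = 698
Selection 8: 698 + 206 = 904
Selection 9: 904 + 206 = 1110
Selection 10: 1110 + 206 = 1316
Selection 11: 1316 + 206 = 1522
Selection 12: 1522 + 206 = 1728
Selection 13: 1728 + 206 = 1934
Selection 14: 1934 + 206 = 2140
Selection 15: 2140 + 206 = 2346
Selection 16: 2346 + 206 = 2552
Selection 17: 2552 + 206 = 2758

2860, 3066, 3272, 80, 286, 492, 698, 904, 1110, 1316, 1522, 1728, 1934, 2140, 2346, 2552, 2758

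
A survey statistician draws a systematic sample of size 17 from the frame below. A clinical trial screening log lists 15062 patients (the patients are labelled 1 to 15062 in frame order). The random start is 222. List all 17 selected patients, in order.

k = N/n = 15062/17 = 886
patient 1: 222
patient 2: 222 + 886 = 1108
patient 3: 1108 + 886 = 1994
patient 4: 1994 + 886 = 2880
patient 5: 2880 + 886 = 3766
patient 6: 3766 + 886 = 4652
patient 7: 4652 + 886 = 5538
patient 8: 5538 + 886 = 6424
patient 9: 6424 + 886 = 7310
patient 10: 7310 + 886 = 8196
patient 11: 8196 + 886 = 9082
patient 12: 9082 + 886 = 9968
patient 13: 9968 + 886 = 10854
patient 14: 10854 + 886 = 11740
patient 15: 11740 + 886 = 12626
patient 16: 12626 + 886 = 13512
patient 17: 13512 + 886 = 14398

222, 1108, 1994, 2880, 3766, 4652, 5538, 6424, 7310, 8196, 9082, 9968, 10854, 11740, 12626, 13512, 14398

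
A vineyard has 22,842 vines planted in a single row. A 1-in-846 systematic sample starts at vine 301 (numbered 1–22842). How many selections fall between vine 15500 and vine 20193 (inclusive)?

6

k = 846
First selection ≥ 15500: 301 + ⌈(15500−301)/846⌉·846 = 301 + 18×846 = 15529
Last selection ≤ 20193: 301 + ⌊(20193−301)/846⌋·846 = 301 + 23×846 = 19759
Count = 23 − 18 + 1 = 6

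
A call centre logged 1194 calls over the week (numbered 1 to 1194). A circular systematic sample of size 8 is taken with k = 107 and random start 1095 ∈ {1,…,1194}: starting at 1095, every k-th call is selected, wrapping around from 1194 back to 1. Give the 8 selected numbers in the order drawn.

1095, 8, 115, 222, 329, 436, 543, 650

Selection 1: 1095
Selection 2: 1095 + 107 = 1202 → 1202 − 1194 = 8
Selection 3: 8 + 107 = 115
Selection 4: 115 + 107 = 222
Selection 5: 222 + 107 = 329
Selection 6: 329 + 107 = 436
Selection 7: 436 + 107 = 543
Selection 8: 543 + 107 = 650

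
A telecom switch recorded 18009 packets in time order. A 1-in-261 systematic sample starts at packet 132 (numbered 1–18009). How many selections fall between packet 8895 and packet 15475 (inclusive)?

k = 261
First selection ≥ 8895: 132 + ⌈(8895−132)/261⌉·261 = 132 + 34×261 = 9006
Last selection ≤ 15475: 132 + ⌊(15475−132)/261⌋·261 = 132 + 58×261 = 15270
Count = 58 − 34 + 1 = 25

25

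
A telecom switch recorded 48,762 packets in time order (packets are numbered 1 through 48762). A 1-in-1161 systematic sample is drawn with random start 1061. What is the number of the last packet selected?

k = 1161
42nd selection = r + (42−1)·k = 1061 + 41×1161 = 1061 + 47601 = 48662

48662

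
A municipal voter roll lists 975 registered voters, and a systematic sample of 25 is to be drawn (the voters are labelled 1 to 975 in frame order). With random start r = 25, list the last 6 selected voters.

k = N/n = 975/25 = 39
20th selection = 25 + 19×39 = 766
21st: 766 + 39 = 805
22nd: 805 + 39 = 844
23rd: 844 + 39 = 883
24th: 883 + 39 = 922
25th: 922 + 39 = 961

766, 805, 844, 883, 922, 961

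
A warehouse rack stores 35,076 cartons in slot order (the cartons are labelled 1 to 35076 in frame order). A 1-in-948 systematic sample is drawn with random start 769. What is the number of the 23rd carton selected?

k = 948
23rd selection = r + (23−1)·k = 769 + 22×948 = 769 + 20856 = 21625

21625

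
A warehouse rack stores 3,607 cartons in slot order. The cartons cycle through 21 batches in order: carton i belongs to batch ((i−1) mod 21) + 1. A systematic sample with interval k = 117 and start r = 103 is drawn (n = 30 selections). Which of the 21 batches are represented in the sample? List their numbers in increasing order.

Consecutive selections differ by k = 117, so their batch numbers differ by 117 mod 21 = 12.
gcd(117, 21) = 3, so the sample visits 21/3 = 7 distinct residues mod 21.
Start 103 is batch 19; the batches hit are 1, 4, 7, 10, 13, 16, 19.

1, 4, 7, 10, 13, 16, 19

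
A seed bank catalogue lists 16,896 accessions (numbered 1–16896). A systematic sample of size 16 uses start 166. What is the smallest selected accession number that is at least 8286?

8614

k = 16896/16 = 1056
Steps past start: ⌈(8286 − 166)/1056⌉ = ⌈8120/1056⌉ = 8
Selected accession: 166 + 8×1056 = 8614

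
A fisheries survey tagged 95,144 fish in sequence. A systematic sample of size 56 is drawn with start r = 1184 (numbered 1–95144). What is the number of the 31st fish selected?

k = 95144/56 = 1699
31st selection = r + (31−1)·k = 1184 + 30×1699 = 1184 + 50970 = 52154

52154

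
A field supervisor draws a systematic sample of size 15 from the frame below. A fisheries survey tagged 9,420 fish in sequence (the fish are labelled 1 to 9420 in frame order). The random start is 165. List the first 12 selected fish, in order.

165, 793, 1421, 2049, 2677, 3305, 3933, 4561, 5189, 5817, 6445, 7073

k = N/n = 9420/15 = 628
fish 1: 165
fish 2: 165 + 628 = 793
fish 3: 793 + 628 = 1421
fish 4: 1421 + 628 = 2049
fish 5: 2049 + 628 = 2677
fish 6: 2677 + 628 = 3305
fish 7: 3305 + 628 = 3933
fish 8: 3933 + 628 = 4561
fish 9: 4561 + 628 = 5189
fish 10: 5189 + 628 = 5817
fish 11: 5817 + 628 = 6445
fish 12: 6445 + 628 = 7073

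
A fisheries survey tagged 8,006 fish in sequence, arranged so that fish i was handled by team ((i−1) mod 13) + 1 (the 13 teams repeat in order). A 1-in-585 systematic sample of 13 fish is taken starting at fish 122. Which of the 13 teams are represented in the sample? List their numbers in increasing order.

Consecutive selections differ by k = 585, so their team numbers differ by 585 mod 13 = 0.
gcd(585, 13) = 13, so the sample visits 13/13 = 1 distinct residues mod 13.
Start 122 is team 5; the teams hit are 5.

5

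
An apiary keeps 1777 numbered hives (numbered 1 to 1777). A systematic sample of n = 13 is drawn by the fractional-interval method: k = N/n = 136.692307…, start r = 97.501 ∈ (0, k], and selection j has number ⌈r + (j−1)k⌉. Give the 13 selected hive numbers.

j=1: r + 0k = 97.501 → ⌈·⌉ = 98
j=2: r + 1k = 234.193307… → ⌈·⌉ = 235
j=3: r + 2k = 370.885615… → ⌈·⌉ = 371
j=4: r + 3k = 507.577923… → ⌈·⌉ = 508
j=5: r + 4k = 644.270230… → ⌈·⌉ = 645
j=6: r + 5k = 780.962538… → ⌈·⌉ = 781
j=7: r + 6k = 917.654846… → ⌈·⌉ = 918
j=8: r + 7k = 1054.347153… → ⌈·⌉ = 1055
j=9: r + 8k = 1191.039461… → ⌈·⌉ = 1192
j=10: r + 9k = 1327.731769… → ⌈·⌉ = 1328
j=11: r + 10k = 1464.424076… → ⌈·⌉ = 1465
j=12: r + 11k = 1601.116384… → ⌈·⌉ = 1602
j=13: r + 12k = 1737.808692… → ⌈·⌉ = 1738

98, 235, 371, 508, 645, 781, 918, 1055, 1192, 1328, 1465, 1602, 1738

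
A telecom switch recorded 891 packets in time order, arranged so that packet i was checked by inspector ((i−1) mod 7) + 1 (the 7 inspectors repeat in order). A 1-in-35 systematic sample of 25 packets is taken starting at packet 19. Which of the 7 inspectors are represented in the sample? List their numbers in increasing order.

Consecutive selections differ by k = 35, so their inspector numbers differ by 35 mod 7 = 0.
gcd(35, 7) = 7, so the sample visits 7/7 = 1 distinct residues mod 7.
Start 19 is inspector 5; the inspectors hit are 5.

5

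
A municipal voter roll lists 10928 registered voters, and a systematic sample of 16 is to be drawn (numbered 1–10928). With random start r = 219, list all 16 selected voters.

k = N/n = 10928/16 = 683
voter 1: 219
voter 2: 219 + 683 = 902
voter 3: 902 + 683 = 1585
voter 4: 1585 + 683 = 2268
voter 5: 2268 + 683 = 2951
voter 6: 2951 + 683 = 3634
voter 7: 3634 + 683 = 4317
voter 8: 4317 + 683 = 5000
voter 9: 5000 + 683 = 5683
voter 10: 5683 + 683 = 6366
voter 11: 6366 + 683 = 7049
voter 12: 7049 + 683 = 7732
voter 13: 7732 + 683 = 8415
voter 14: 8415 + 683 = 9098
voter 15: 9098 + 683 = 9781
voter 16: 9781 + 683 = 10464

219, 902, 1585, 2268, 2951, 3634, 4317, 5000, 5683, 6366, 7049, 7732, 8415, 9098, 9781, 10464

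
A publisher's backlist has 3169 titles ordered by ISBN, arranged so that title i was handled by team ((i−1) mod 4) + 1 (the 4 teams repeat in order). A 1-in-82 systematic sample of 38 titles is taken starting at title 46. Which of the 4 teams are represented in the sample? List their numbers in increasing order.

Consecutive selections differ by k = 82, so their team numbers differ by 82 mod 4 = 2.
gcd(82, 4) = 2, so the sample visits 4/2 = 2 distinct residues mod 4.
Start 46 is team 2; the teams hit are 2, 4.

2, 4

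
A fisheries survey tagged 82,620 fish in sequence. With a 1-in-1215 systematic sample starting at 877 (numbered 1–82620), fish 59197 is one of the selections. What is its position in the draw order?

49

k = 1215
position = (59197 − 877)/1215 + 1 = 58320/1215 + 1 = 48 + 1 = 49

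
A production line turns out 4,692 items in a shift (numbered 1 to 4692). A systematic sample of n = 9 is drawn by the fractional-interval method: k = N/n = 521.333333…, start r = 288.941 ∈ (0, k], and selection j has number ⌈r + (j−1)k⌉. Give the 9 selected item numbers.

j=1: r + 0k = 288.941 → ⌈·⌉ = 289
j=2: r + 1k = 810.274333… → ⌈·⌉ = 811
j=3: r + 2k = 1331.607666… → ⌈·⌉ = 1332
j=4: r + 3k = 1852.941 → ⌈·⌉ = 1853
j=5: r + 4k = 2374.274333… → ⌈·⌉ = 2375
j=6: r + 5k = 2895.607666… → ⌈·⌉ = 2896
j=7: r + 6k = 3416.941 → ⌈·⌉ = 3417
j=8: r + 7k = 3938.274333… → ⌈·⌉ = 3939
j=9: r + 8k = 4459.607666… → ⌈·⌉ = 4460

289, 811, 1332, 1853, 2375, 2896, 3417, 3939, 4460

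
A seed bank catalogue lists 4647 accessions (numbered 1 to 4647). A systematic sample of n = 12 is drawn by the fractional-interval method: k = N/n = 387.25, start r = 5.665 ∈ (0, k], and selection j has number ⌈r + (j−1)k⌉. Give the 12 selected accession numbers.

j=1: r + 0k = 5.665 → ⌈·⌉ = 6
j=2: r + 1k = 392.915 → ⌈·⌉ = 393
j=3: r + 2k = 780.165 → ⌈·⌉ = 781
j=4: r + 3k = 1167.415 → ⌈·⌉ = 1168
j=5: r + 4k = 1554.665 → ⌈·⌉ = 1555
j=6: r + 5k = 1941.915 → ⌈·⌉ = 1942
j=7: r + 6k = 2329.165 → ⌈·⌉ = 2330
j=8: r + 7k = 2716.415 → ⌈·⌉ = 2717
j=9: r + 8k = 3103.665 → ⌈·⌉ = 3104
j=10: r + 9k = 3490.915 → ⌈·⌉ = 3491
j=11: r + 10k = 3878.165 → ⌈·⌉ = 3879
j=12: r + 11k = 4265.415 → ⌈·⌉ = 4266

6, 393, 781, 1168, 1555, 1942, 2330, 2717, 3104, 3491, 3879, 4266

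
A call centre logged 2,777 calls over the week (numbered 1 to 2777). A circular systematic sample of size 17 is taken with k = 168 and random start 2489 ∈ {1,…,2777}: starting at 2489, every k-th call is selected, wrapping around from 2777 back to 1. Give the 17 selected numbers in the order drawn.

2489, 2657, 48, 216, 384, 552, 720, 888, 1056, 1224, 1392, 1560, 1728, 1896, 2064, 2232, 2400

Selection 1: 2489
Selection 2: 2489 + 168 = 2657
Selection 3: 2657 + 168 = 2825 → 2825 − 2777 = 48
Selection 4: 48 + 168 = 216
Selection 5: 216 + 168 = 384
Selection 6: 384 + 168 = 552
Selection 7: 552 + 168 = 720
Selection 8: 720 + 168 = 888
Selection 9: 888 + 168 = 1056
Selection 10: 1056 + 168 = 1224
Selection 11: 1224 + 168 = 1392
Selection 12: 1392 + 168 = 1560
Selection 13: 1560 + 168 = 1728
Selection 14: 1728 + 168 = 1896
Selection 15: 1896 + 168 = 2064
Selection 16: 2064 + 168 = 2232
Selection 17: 2232 + 168 = 2400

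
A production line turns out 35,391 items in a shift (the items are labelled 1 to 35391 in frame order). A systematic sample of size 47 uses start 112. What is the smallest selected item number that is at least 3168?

3877

k = 35391/47 = 753
Steps past start: ⌈(3168 − 112)/753⌉ = ⌈3056/753⌉ = 5
Selected item: 112 + 5×753 = 3877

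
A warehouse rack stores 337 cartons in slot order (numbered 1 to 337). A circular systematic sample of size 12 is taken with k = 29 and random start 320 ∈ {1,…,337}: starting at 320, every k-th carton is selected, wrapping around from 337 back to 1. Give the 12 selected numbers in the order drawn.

320, 12, 41, 70, 99, 128, 157, 186, 215, 244, 273, 302

Selection 1: 320
Selection 2: 320 + 29 = 349 → 349 − 337 = 12
Selection 3: 12 + 29 = 41
Selection 4: 41 + 29 = 70
Selection 5: 70 + 29 = 99
Selection 6: 99 + 29 = 128
Selection 7: 128 + 29 = 157
Selection 8: 157 + 29 = 186
Selection 9: 186 + 29 = 215
Selection 10: 215 + 29 = 244
Selection 11: 244 + 29 = 273
Selection 12: 273 + 29 = 302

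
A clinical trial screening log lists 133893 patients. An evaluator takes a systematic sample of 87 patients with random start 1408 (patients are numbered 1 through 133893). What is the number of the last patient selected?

133762

k = 133893/87 = 1539
87th selection = r + (87−1)·k = 1408 + 86×1539 = 1408 + 132354 = 133762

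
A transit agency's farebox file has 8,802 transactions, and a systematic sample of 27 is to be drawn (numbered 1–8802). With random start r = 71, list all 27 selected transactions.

71, 397, 723, 1049, 1375, 1701, 2027, 2353, 2679, 3005, 3331, 3657, 3983, 4309, 4635, 4961, 5287, 5613, 5939, 6265, 6591, 6917, 7243, 7569, 7895, 8221, 8547

k = N/n = 8802/27 = 326
transaction 1: 71
transaction 2: 71 + 326 = 397
transaction 3: 397 + 326 = 723
transaction 4: 723 + 326 = 1049
transaction 5: 1049 + 326 = 1375
transaction 6: 1375 + 326 = 1701
transaction 7: 1701 + 326 = 2027
transaction 8: 2027 + 326 = 2353
transaction 9: 2353 + 326 = 2679
transaction 10: 2679 + 326 = 3005
transaction 11: 3005 + 326 = 3331
transaction 12: 3331 + 326 = 3657
transaction 13: 3657 + 326 = 3983
transaction 14: 3983 + 326 = 4309
transaction 15: 4309 + 326 = 4635
transaction 16: 4635 + 326 = 4961
transaction 17: 4961 + 326 = 5287
transaction 18: 5287 + 326 = 5613
transaction 19: 5613 + 326 = 5939
transaction 20: 5939 + 326 = 6265
transaction 21: 6265 + 326 = 6591
transaction 22: 6591 + 326 = 6917
transaction 23: 6917 + 326 = 7243
transaction 24: 7243 + 326 = 7569
transaction 25: 7569 + 326 = 7895
transaction 26: 7895 + 326 = 8221
transaction 27: 8221 + 326 = 8547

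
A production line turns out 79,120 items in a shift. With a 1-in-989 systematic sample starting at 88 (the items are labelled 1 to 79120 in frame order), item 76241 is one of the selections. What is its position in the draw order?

78

k = 989
position = (76241 − 88)/989 + 1 = 76153/989 + 1 = 77 + 1 = 78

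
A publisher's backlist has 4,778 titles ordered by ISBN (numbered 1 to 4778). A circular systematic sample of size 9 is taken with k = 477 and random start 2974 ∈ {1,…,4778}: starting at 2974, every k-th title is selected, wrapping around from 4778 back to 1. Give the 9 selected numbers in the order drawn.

Selection 1: 2974
Selection 2: 2974 + 477 = 3451
Selection 3: 3451 + 477 = 3928
Selection 4: 3928 + 477 = 4405
Selection 5: 4405 + 477 = 4882 → 4882 − 4778 = 104
Selection 6: 104 + 477 = 581
Selection 7: 581 + 477 = 1058
Selection 8: 1058 + 477 = 1535
Selection 9: 1535 + 477 = 2012

2974, 3451, 3928, 4405, 104, 581, 1058, 1535, 2012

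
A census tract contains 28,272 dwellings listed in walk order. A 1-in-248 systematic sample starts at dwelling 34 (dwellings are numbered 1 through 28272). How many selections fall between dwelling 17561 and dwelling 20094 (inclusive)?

k = 248
First selection ≥ 17561: 34 + ⌈(17561−34)/248⌉·248 = 34 + 71×248 = 17642
Last selection ≤ 20094: 34 + ⌊(20094−34)/248⌋·248 = 34 + 80×248 = 19874
Count = 80 − 71 + 1 = 10

10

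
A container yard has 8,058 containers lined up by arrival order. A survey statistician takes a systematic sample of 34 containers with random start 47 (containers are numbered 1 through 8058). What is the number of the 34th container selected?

k = 8058/34 = 237
34th selection = r + (34−1)·k = 47 + 33×237 = 47 + 7821 = 7868

7868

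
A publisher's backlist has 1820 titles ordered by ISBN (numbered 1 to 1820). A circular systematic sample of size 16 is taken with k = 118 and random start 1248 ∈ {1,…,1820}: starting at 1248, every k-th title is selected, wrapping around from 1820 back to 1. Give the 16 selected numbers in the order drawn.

Selection 1: 1248
Selection 2: 1248 + 118 = 1366
Selection 3: 1366 + 118 = 1484
Selection 4: 1484 + 118 = 1602
Selection 5: 1602 + 118 = 1720
Selection 6: 1720 + 118 = 1838 → 1838 − 1820 = 18
Selection 7: 18 + 118 = 136
Selection 8: 136 + 118 = 254
Selection 9: 254 + 118 = 372
Selection 10: 372 + 118 = 490
Selection 11: 490 + 118 = 608
Selection 12: 608 + 118 = 726
Selection 13: 726 + 118 = 844
Selection 14: 844 + 118 = 962
Selection 15: 962 + 118 = 1080
Selection 16: 1080 + 118 = 1198

1248, 1366, 1484, 1602, 1720, 18, 136, 254, 372, 490, 608, 726, 844, 962, 1080, 1198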